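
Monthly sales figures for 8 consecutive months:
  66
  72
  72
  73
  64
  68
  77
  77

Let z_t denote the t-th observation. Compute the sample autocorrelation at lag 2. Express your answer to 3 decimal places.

-0.467

Mean z̄ = (66 + 72 + 72 + 73 + 64 + 68 + 77 + 77)/8 = 71.1250
Deviations from mean: -5.1250, 0.8750, 0.8750, 1.8750, -7.1250, -3.1250, 5.8750, 5.8750
Σ(z_t−z̄)(z_{t+2}−z̄) = (-4.4844) + (1.6406) + (-6.2344) + (-5.8594) + (-41.8594) + (-18.3594) = -75.1563
Denominator Σ(z_t−z̄)² = 160.8750
r_2 = -75.1563 / 160.8750 = -0.467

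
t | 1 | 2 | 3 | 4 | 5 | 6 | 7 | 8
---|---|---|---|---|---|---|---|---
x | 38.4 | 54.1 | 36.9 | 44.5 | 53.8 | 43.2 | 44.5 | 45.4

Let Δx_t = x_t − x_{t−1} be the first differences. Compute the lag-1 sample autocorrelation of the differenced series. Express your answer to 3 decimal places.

First differences Δx: 15.7, -17.2, 7.6, 9.3, -10.6, 1.3, 0.9
Mean of differences = 1.0000
Numerator Σ(Δx_t−Δx̄)(Δx_{t+1}−Δx̄) = -432.6700
Denominator Σ(Δx_t−Δx̄)² = 794.4400
r_1(Δx) = -432.6700 / 794.4400 = -0.545

-0.545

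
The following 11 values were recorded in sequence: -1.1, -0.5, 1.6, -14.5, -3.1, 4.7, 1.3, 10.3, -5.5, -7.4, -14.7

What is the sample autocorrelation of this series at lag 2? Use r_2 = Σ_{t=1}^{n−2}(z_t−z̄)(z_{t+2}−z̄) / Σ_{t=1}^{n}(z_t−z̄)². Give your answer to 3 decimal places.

-0.092

Mean z̄ = (-1.1 − 0.5 + 1.6 − 14.5 − 3.1 + 4.7 + 1.3 + 10.3 − 5.5 − 7.4 − 14.7)/11 = -2.6273
Numerator Σ_{t=1}^{9}(z_t−z̄)(z_{t+2}−z̄) = -53.2269
Denominator Σ(z_t−z̄)² = 578.9218
r_2 = -53.2269 / 578.9218 = -0.092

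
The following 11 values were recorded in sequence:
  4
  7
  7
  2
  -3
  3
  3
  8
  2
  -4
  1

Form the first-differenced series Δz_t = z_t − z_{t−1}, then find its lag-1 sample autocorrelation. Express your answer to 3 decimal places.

-0.150

First differences Δz: 3, 0, -5, -5, 6, 0, 5, -6, -6, 5
Mean of differences = -0.3000
Numerator Σ(Δz_t−Δz̄)(Δz_{t+1}−Δz̄) = -32.3900
Denominator Σ(Δz_t−Δz̄)² = 216.1000
r_1(Δz) = -32.3900 / 216.1000 = -0.150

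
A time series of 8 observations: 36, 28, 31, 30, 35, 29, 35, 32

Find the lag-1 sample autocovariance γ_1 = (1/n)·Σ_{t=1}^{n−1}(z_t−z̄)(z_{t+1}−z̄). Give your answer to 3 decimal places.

Mean z̄ = (36 + 28 + 31 + 30 + 35 + 29 + 35 + 32)/8 = 32.0000
Deviations: 4.0000, -4.0000, -1.0000, -2.0000, 3.0000, -3.0000, 3.0000, 0.0000
Σ_{t=1}^{7}(z_t−z̄)(z_{t+1}−z̄) = -34.0000
γ_1 = -34.0000 / 8 = -4.250

-4.250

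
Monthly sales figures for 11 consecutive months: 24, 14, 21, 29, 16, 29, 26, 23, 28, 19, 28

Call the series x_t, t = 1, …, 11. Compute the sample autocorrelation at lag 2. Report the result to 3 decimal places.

Mean x̄ = (24 + 14 + 21 + 29 + 16 + 29 + 26 + 23 + 28 + 19 + 28)/11 = 23.3636
Numerator Σ_{t=1}^{9}(x_t−x̄)(x_{t+2}−x̄) = 8.7355
Denominator Σ(x_t−x̄)² = 280.5455
r_2 = 8.7355 / 280.5455 = 0.031

0.031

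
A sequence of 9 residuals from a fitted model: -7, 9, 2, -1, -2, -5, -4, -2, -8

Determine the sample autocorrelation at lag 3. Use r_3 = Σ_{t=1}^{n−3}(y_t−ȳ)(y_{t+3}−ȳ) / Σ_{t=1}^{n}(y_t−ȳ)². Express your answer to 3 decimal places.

Mean ȳ = (-7 + 9 + 2 − 1 − 2 − 5 − 4 − 2 − 8)/9 = -2.0000
Σ(y_t−ȳ)(y_{t+3}−ȳ) = (-5.0000) + (0.0000) + (-12.0000) + (-2.0000) + (0.0000) + (18.0000) = -1.0000
Denominator Σ(y_t−ȳ)² = 212.0000
r_3 = -1.0000 / 212.0000 = -0.005

-0.005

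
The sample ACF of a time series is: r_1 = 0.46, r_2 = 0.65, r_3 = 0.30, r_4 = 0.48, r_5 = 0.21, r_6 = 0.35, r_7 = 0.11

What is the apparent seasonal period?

The largest autocorrelation is r_2 = 0.65, with a weaker echo at lag 4 (0.48); the remaining lags stay at or below 0.46.
The dominant spike at lag 2 indicates a seasonal period of 2.

2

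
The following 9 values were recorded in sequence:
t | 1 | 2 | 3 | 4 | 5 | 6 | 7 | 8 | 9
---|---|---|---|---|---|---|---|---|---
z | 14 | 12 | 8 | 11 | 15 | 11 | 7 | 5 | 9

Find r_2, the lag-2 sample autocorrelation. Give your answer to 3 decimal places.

-0.380

Mean z̄ = (14 + 12 + 8 + 11 + 15 + 11 + 7 + 5 + 9)/9 = 10.2222
Numerator Σ_{t=1}^{7}(z_t−z̄)(z_{t+2}−z̄) = -32.5432
Denominator Σ(z_t−z̄)² = 85.5556
r_2 = -32.5432 / 85.5556 = -0.380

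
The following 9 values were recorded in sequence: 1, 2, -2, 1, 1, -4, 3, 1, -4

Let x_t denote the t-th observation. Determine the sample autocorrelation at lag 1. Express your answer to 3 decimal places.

Mean x̄ = (1 + 2 − 2 + 1 + 1 − 4 + 3 + 1 − 4)/9 = -0.1111
Numerator Σ_{t=1}^{8}(x_t−x̄)(x_{t+1}−x̄) = -19.7901
Denominator Σ(x_t−x̄)² = 52.8889
r_1 = -19.7901 / 52.8889 = -0.374

-0.374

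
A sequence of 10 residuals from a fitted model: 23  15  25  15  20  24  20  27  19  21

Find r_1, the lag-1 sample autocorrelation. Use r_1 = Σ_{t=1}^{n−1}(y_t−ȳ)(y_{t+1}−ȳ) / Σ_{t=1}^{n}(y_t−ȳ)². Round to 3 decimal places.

Mean ȳ = (23 + 15 + 25 + 15 + 20 + 24 + 20 + 27 + 19 + 21)/10 = 20.9000
Numerator Σ_{t=1}^{9}(y_t−ȳ)(y_{t+1}−ȳ) = -78.3100
Denominator Σ(y_t−ȳ)² = 142.9000
r_1 = -78.3100 / 142.9000 = -0.548

-0.548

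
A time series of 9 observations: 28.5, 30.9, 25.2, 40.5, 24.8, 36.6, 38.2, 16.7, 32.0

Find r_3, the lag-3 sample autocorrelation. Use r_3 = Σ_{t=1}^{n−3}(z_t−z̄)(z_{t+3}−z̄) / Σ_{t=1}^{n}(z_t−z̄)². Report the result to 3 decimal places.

0.246

Mean z̄ = (28.5 + 30.9 + 25.2 + 40.5 + 24.8 + 36.6 + 38.2 + 16.7 + 32.0)/9 = 30.3778
Numerator Σ_{t=1}^{6}(z_t−z̄)(z_{t+3}−z̄) = 111.4263
Denominator Σ(z_t−z̄)² = 453.7956
r_3 = 111.4263 / 453.7956 = 0.246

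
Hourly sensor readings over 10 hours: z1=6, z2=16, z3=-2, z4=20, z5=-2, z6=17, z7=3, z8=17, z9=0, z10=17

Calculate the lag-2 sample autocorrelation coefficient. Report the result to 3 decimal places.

Mean z̄ = (6 + 16 − 2 + 20 − 2 + 17 + 3 + 17 + 0 + 17)/10 = 9.2000
Numerator Σ_{t=1}^{8}(z_t−z̄)(z_{t+2}−z̄) = 567.1200
Denominator Σ(z_t−z̄)² = 729.6000
r_2 = 567.1200 / 729.6000 = 0.777

0.777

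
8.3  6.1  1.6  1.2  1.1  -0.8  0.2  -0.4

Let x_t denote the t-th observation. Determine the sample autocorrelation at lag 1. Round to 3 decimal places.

0.502

Mean x̄ = (8.3 + 6.1 + 1.6 + 1.2 + 1.1 − 0.8 + 0.2 − 0.4)/8 = 2.1625
Deviations from mean: 6.1375, 3.9375, -0.5625, -0.9625, -1.0625, -2.9625, -1.9625, -2.5625
Numerator Σ_{t=1}^{7}(x_t−x̄)(x_{t+1}−x̄) = 37.5061
Denominator Σ(x_t−x̄)² = 74.7388
r_1 = 37.5061 / 74.7388 = 0.502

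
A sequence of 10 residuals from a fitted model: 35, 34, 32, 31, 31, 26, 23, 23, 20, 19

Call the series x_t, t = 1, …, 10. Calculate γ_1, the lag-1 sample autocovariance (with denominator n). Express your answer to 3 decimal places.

Mean x̄ = (35 + 34 + 32 + 31 + 31 + 26 + 23 + 23 + 20 + 19)/10 = 27.4000
Σ_{t=1}^{9}(x_t−x̄)(x_{t+1}−x̄) = 225.2400
γ_1 = 225.2400 / 10 = 22.524

22.524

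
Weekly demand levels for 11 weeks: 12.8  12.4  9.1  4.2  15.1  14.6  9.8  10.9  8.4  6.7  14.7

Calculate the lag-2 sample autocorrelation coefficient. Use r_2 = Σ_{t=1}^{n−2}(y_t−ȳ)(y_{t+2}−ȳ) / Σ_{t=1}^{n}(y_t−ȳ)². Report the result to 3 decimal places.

-0.462

Mean ȳ = (12.8 + 12.4 + 9.1 + 4.2 + 15.1 + 14.6 + 9.8 + 10.9 + 8.4 + 6.7 + 14.7)/11 = 10.7909
Numerator Σ_{t=1}^{9}(y_t−ȳ)(y_{t+2}−ȳ) = -57.6720
Denominator Σ(y_t−ȳ)² = 124.7291
r_2 = -57.6720 / 124.7291 = -0.462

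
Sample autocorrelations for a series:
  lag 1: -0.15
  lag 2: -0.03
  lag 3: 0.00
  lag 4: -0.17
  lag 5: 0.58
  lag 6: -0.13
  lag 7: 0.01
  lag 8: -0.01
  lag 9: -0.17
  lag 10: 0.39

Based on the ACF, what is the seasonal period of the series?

The largest autocorrelation is r_5 = 0.58, with a weaker echo at lag 10 (0.39); the remaining lags stay at or below 0.01.
The dominant spike at lag 5 indicates a seasonal period of 5.

5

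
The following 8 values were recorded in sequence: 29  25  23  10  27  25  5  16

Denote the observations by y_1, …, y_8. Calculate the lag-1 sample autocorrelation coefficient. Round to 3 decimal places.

Mean ȳ = (29 + 25 + 23 + 10 + 27 + 25 + 5 + 16)/8 = 20.0000
Σ(y_t−ȳ)(y_{t+1}−ȳ) = (45.0000) + (15.0000) + (-30.0000) + (-70.0000) + (35.0000) + (-75.0000) + (60.0000) = -20.0000
Denominator Σ(y_t−ȳ)² = 530.0000
r_1 = -20.0000 / 530.0000 = -0.038

-0.038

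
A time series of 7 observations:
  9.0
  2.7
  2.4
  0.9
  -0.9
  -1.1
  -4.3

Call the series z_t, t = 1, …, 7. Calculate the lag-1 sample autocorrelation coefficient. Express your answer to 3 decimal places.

Mean z̄ = (9.0 + 2.7 + 2.4 + 0.9 − 0.9 − 1.1 − 4.3)/7 = 1.2429
Deviations from mean: 7.7571, 1.4571, 1.1571, -0.3429, -2.1429, -2.3429, -5.5429
Σ(z_t−z̄)(z_{t+1}−z̄) = (11.3033) + (1.6861) + (-0.3967) + (0.7347) + (5.0204) + (12.9861) = 31.3339
Denominator Σ(z_t−z̄)² = 104.5571
r_1 = 31.3339 / 104.5571 = 0.300

0.300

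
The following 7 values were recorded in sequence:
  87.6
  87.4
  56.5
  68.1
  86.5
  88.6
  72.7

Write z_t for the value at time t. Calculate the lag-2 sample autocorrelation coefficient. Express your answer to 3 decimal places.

Mean z̄ = (87.6 + 87.4 + 56.5 + 68.1 + 86.5 + 88.6 + 72.7)/7 = 78.2000
Σ(z_t−z̄)(z_{t+2}−z̄) = (-203.9800) + (-92.9200) + (-180.1100) + (-105.0400) + (-45.6500) = -627.7000
Denominator Σ(z_t−z̄)² = 953.2000
r_2 = -627.7000 / 953.2000 = -0.659

-0.659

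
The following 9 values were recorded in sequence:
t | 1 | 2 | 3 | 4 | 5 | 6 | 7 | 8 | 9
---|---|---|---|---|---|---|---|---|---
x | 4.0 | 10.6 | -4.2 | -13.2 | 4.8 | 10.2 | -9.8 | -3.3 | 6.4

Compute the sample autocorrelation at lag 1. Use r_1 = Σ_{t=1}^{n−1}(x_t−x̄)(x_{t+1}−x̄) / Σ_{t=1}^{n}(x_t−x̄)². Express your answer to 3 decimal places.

Mean x̄ = (4.0 + 10.6 − 4.2 − 13.2 + 4.8 + 10.2 − 9.8 − 3.3 + 6.4)/9 = 0.6111
Numerator Σ_{t=1}^{8}(x_t−x̄)(x_{t+1}−x̄) = -47.1990
Denominator Σ(x_t−x̄)² = 591.8489
r_1 = -47.1990 / 591.8489 = -0.080

-0.080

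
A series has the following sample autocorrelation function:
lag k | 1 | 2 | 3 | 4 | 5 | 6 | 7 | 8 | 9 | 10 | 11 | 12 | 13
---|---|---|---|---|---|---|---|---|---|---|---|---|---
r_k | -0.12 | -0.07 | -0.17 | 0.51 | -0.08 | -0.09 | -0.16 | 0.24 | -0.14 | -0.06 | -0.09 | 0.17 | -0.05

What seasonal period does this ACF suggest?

4

The largest autocorrelation is r_4 = 0.51, with weaker echoes at lags 8 (0.24) and 12 (0.17); the remaining lags stay at or below -0.05.
The dominant spike at lag 4 indicates a seasonal period of 4.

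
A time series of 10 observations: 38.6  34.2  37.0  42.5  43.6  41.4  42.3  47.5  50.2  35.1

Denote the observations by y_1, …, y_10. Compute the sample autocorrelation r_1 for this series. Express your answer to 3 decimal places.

0.226

Mean ȳ = (38.6 + 34.2 + 37.0 + 42.5 + 43.6 + 41.4 + 42.3 + 47.5 + 50.2 + 35.1)/10 = 41.2400
Numerator Σ_{t=1}^{9}(y_t−ȳ)(y_{t+1}−ȳ) = 54.3244
Denominator Σ(y_t−ȳ)² = 239.9840
r_1 = 54.3244 / 239.9840 = 0.226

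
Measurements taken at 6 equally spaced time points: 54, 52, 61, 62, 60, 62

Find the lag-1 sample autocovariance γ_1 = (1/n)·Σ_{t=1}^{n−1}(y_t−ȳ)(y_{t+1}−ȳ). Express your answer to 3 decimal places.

Mean ȳ = (54 + 52 + 61 + 62 + 60 + 62)/6 = 58.5000
Deviations: -4.5000, -6.5000, 2.5000, 3.5000, 1.5000, 3.5000
Σ_{t=1}^{5}(y_t−ȳ)(y_{t+1}−ȳ) = 32.2500
γ_1 = 32.2500 / 6 = 5.375

5.375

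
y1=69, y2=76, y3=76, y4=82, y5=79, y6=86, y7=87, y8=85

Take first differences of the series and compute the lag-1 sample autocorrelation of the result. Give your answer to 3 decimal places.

-0.578

First differences Δy: 7, 0, 6, -3, 7, 1, -2
Mean of differences = 2.2857
Numerator Σ(Δy_t−Δȳ)(Δy_{t+1}−Δȳ) = -64.3673
Denominator Σ(Δy_t−Δȳ)² = 111.4286
r_1(Δy) = -64.3673 / 111.4286 = -0.578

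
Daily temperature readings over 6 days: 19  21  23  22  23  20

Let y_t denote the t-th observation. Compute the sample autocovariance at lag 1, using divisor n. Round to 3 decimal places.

Mean ȳ = (19 + 21 + 23 + 22 + 23 + 20)/6 = 21.3333
Σ_{t=1}^{5}(y_t−ȳ)(y_{t+1}−ȳ) = 0.2222
γ_1 = 0.2222 / 6 = 0.037

0.037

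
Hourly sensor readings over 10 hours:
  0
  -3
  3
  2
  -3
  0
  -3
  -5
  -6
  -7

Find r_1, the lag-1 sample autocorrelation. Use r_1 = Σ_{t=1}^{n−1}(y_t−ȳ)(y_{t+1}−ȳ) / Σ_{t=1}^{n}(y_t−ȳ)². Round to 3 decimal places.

Mean ȳ = (0 − 3 + 3 + 2 − 3 + 0 − 3 − 5 − 6 − 7)/10 = -2.2000
Numerator Σ_{t=1}^{9}(y_t−ȳ)(y_{t+1}−ȳ) = 40.1600
Denominator Σ(y_t−ȳ)² = 101.6000
r_1 = 40.1600 / 101.6000 = 0.395

0.395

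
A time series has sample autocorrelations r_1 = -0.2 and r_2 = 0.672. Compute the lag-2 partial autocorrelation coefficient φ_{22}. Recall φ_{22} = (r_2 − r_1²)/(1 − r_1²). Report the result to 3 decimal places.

0.658

φ_{22} = (r_2 − r_1²) / (1 − r_1²)
r_1² = (-0.2)² = 0.04
Numerator = 0.672 − 0.0400 = 0.6320; denominator = 1 − 0.0400 = 0.9600
φ_{22} = 0.6320 / 0.9600 = 0.658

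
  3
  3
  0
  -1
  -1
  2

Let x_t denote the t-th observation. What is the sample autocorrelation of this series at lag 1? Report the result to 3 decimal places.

0.333

Mean x̄ = (3 + 3 + 0 − 1 − 1 + 2)/6 = 1.0000
Deviations from mean: 2.0000, 2.0000, -1.0000, -2.0000, -2.0000, 1.0000
Σ(x_t−x̄)(x_{t+1}−x̄) = (4.0000) + (-2.0000) + (2.0000) + (4.0000) + (-2.0000) = 6.0000
Denominator Σ(x_t−x̄)² = 18.0000
r_1 = 6.0000 / 18.0000 = 0.333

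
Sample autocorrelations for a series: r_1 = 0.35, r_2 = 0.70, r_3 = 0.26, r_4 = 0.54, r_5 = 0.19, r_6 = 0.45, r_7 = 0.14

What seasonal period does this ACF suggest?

The largest autocorrelation is r_2 = 0.70, with weaker echoes at lags 4 (0.54) and 6 (0.45); the remaining lags stay at or below 0.35.
The dominant spike at lag 2 indicates a seasonal period of 2.

2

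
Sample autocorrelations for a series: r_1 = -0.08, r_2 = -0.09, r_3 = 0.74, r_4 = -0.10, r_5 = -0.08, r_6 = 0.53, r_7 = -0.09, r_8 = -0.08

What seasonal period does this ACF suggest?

The largest autocorrelation is r_3 = 0.74, with a weaker echo at lag 6 (0.53); the remaining lags stay at or below -0.08.
The dominant spike at lag 3 indicates a seasonal period of 3.

3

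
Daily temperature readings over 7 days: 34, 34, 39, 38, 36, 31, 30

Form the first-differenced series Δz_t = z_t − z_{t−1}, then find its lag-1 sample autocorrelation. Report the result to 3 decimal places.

0.179

First differences Δz: 0, 5, -1, -2, -5, -1
Mean of differences = -0.6667
Numerator Σ(Δz_t−Δz̄)(Δz_{t+1}−Δz̄) = 9.5556
Denominator Σ(Δz_t−Δz̄)² = 53.3333
r_1(Δz) = 9.5556 / 53.3333 = 0.179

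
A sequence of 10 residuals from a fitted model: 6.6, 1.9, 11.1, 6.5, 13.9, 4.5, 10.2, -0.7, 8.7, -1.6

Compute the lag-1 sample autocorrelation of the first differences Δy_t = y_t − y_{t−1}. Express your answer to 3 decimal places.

First differences Δy: -4.7, 9.2, -4.6, 7.4, -9.4, 5.7, -10.9, 9.4, -10.3
Mean of differences = -0.9111
Numerator Σ(Δy_t−Δȳ)(Δy_{t+1}−Δȳ) = -498.7846
Denominator Σ(Δy_t−Δȳ)² = 609.2889
r_1(Δy) = -498.7846 / 609.2889 = -0.819

-0.819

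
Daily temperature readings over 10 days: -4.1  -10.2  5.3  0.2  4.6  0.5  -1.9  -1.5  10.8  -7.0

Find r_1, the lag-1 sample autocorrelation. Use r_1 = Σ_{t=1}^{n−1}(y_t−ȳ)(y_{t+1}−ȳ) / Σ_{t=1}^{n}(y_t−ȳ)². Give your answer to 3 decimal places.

Mean ȳ = (-4.1 − 10.2 + 5.3 + 0.2 + 4.6 + 0.5 − 1.9 − 1.5 + 10.8 − 7.0)/10 = -0.3300
Numerator Σ_{t=1}^{9}(y_t−ȳ)(y_{t+1}−ȳ) = -95.3949
Denominator Σ(y_t−ȳ)² = 340.8010
r_1 = -95.3949 / 340.8010 = -0.280

-0.280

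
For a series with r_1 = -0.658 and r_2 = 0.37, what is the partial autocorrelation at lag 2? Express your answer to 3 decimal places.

φ_{22} = (r_2 − r_1²) / (1 − r_1²)
r_1² = (-0.658)² = 0.432964
Numerator = 0.37 − 0.4330 = -0.0630; denominator = 1 − 0.4330 = 0.5670
φ_{22} = -0.0630 / 0.5670 = -0.111

-0.111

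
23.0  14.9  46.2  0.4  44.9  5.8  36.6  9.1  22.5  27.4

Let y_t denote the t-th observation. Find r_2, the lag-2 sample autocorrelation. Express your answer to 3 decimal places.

Mean ȳ = (23.0 + 14.9 + 46.2 + 0.4 + 44.9 + 5.8 + 36.6 + 9.1 + 22.5 + 27.4)/10 = 23.0800
Numerator Σ_{t=1}^{8}(y_t−ȳ)(y_{t+2}−ȳ) = 1548.4072
Denominator Σ(y_t−ȳ)² = 2287.7760
r_2 = 1548.4072 / 2287.7760 = 0.677

0.677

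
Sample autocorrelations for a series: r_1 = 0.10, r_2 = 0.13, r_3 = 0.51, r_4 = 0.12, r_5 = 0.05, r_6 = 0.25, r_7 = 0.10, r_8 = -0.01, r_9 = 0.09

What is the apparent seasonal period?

The largest autocorrelation is r_3 = 0.51, with a weaker echo at lag 6 (0.25); the remaining lags stay at or below 0.13.
The dominant spike at lag 3 indicates a seasonal period of 3.

3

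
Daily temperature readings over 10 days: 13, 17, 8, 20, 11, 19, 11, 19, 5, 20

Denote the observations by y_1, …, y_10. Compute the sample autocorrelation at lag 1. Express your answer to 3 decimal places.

Mean ȳ = (13 + 17 + 8 + 20 + 11 + 19 + 11 + 19 + 5 + 20)/10 = 14.3000
Numerator Σ_{t=1}^{9}(y_t−ȳ)(y_{t+1}−ȳ) = -218.4900
Denominator Σ(y_t−ȳ)² = 266.1000
r_1 = -218.4900 / 266.1000 = -0.821

-0.821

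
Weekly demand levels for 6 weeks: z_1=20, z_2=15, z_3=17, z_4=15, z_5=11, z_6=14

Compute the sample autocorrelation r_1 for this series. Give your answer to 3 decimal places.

0.100

Mean z̄ = (20 + 15 + 17 + 15 + 11 + 14)/6 = 15.3333
Deviations from mean: 4.6667, -0.3333, 1.6667, -0.3333, -4.3333, -1.3333
Numerator Σ_{t=1}^{5}(z_t−z̄)(z_{t+1}−z̄) = 4.5556
Denominator Σ(z_t−z̄)² = 45.3333
r_1 = 4.5556 / 45.3333 = 0.100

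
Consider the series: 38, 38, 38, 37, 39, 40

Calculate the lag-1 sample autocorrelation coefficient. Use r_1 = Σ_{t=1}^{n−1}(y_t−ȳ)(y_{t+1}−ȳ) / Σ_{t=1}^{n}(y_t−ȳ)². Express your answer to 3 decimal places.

Mean ȳ = (38 + 38 + 38 + 37 + 39 + 40)/6 = 38.3333
Deviations from mean: -0.3333, -0.3333, -0.3333, -1.3333, 0.6667, 1.6667
Σ(y_t−ȳ)(y_{t+1}−ȳ) = (0.1111) + (0.1111) + (0.4444) + (-0.8889) + (1.1111) = 0.8889
Denominator Σ(y_t−ȳ)² = 5.3333
r_1 = 0.8889 / 5.3333 = 0.167

0.167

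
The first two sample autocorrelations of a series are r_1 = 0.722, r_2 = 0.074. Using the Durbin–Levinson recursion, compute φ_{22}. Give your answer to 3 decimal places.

φ_{22} = (r_2 − r_1²) / (1 − r_1²)
r_1² = (0.722)² = 0.521284
Numerator = 0.074 − 0.5213 = -0.4473; denominator = 1 − 0.5213 = 0.4787
φ_{22} = -0.4473 / 0.4787 = -0.934

-0.934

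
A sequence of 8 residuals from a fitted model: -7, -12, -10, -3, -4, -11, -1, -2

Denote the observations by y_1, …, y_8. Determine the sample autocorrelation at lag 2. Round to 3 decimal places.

-0.366

Mean ȳ = (-7 − 12 − 10 − 3 − 4 − 11 − 1 − 2)/8 = -6.2500
Σ(y_t−ȳ)(y_{t+2}−ȳ) = (2.8125) + (-18.6875) + (-8.4375) + (-15.4375) + (11.8125) + (-20.1875) = -48.1250
Denominator Σ(y_t−ȳ)² = 131.5000
r_2 = -48.1250 / 131.5000 = -0.366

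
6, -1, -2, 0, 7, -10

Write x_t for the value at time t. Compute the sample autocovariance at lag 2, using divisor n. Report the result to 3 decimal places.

-4.333

Mean x̄ = (6 − 1 − 2 + 0 + 7 − 10)/6 = 0.0000
Deviations: 6.0000, -1.0000, -2.0000, 0.0000, 7.0000, -10.0000
Σ_{t=1}^{4}(x_t−x̄)(x_{t+2}−x̄) = -26.0000
γ_2 = -26.0000 / 6 = -4.333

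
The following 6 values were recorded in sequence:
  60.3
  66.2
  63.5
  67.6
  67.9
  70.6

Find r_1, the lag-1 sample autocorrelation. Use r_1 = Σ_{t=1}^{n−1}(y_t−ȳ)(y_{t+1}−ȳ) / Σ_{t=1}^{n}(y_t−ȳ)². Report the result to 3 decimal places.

0.093

Mean ȳ = (60.3 + 66.2 + 63.5 + 67.6 + 67.9 + 70.6)/6 = 66.0167
Σ(y_t−ȳ)(y_{t+1}−ȳ) = (-1.0481) + (-0.4614) + (-3.9847) + (2.9819) + (8.6319) = 6.1197
Denominator Σ(y_t−ȳ)² = 66.1083
r_1 = 6.1197 / 66.1083 = 0.093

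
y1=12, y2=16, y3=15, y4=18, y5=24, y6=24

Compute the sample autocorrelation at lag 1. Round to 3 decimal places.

0.445

Mean ȳ = (12 + 16 + 15 + 18 + 24 + 24)/6 = 18.1667
Numerator Σ_{t=1}^{5}(y_t−ȳ)(y_{t+1}−ȳ) = 53.8056
Denominator Σ(y_t−ȳ)² = 120.8333
r_1 = 53.8056 / 120.8333 = 0.445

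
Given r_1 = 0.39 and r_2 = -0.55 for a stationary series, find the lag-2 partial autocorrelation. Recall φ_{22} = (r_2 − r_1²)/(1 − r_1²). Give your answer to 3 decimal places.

-0.828

φ_{22} = (r_2 − r_1²) / (1 − r_1²)
r_1² = (0.39)² = 0.1521
Numerator = -0.55 − 0.1521 = -0.7021; denominator = 1 − 0.1521 = 0.8479
φ_{22} = -0.7021 / 0.8479 = -0.828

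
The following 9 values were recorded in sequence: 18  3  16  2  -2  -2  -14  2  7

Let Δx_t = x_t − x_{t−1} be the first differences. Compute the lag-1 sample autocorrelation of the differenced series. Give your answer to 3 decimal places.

-0.429

First differences Δx: -15, 13, -14, -4, 0, -12, 16, 5
Mean of differences = -1.3750
Numerator Σ(Δx_t−Δx̄)(Δx_{t+1}−Δx̄) = -436.2656
Denominator Σ(Δx_t−Δx̄)² = 1015.8750
r_1(Δx) = -436.2656 / 1015.8750 = -0.429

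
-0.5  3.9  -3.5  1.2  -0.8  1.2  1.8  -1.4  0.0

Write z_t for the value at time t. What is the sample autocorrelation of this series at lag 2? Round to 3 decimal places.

0.208

Mean z̄ = (-0.5 + 3.9 − 3.5 + 1.2 − 0.8 + 1.2 + 1.8 − 1.4 + 0.0)/9 = 0.2111
Σ(z_t−z̄)(z_{t+2}−z̄) = (2.6390) + (3.6479) + (3.7523) + (0.9779) + (-1.6065) + (-1.5932) + (-0.3354) = 7.4820
Denominator Σ(z_t−z̄)² = 36.0289
r_2 = 7.4820 / 36.0289 = 0.208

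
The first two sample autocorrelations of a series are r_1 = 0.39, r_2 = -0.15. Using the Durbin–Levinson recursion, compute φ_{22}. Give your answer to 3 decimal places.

φ_{22} = (r_2 − r_1²) / (1 − r_1²)
r_1² = (0.39)² = 0.1521
Numerator = -0.15 − 0.1521 = -0.3021; denominator = 1 − 0.1521 = 0.8479
φ_{22} = -0.3021 / 0.8479 = -0.356

-0.356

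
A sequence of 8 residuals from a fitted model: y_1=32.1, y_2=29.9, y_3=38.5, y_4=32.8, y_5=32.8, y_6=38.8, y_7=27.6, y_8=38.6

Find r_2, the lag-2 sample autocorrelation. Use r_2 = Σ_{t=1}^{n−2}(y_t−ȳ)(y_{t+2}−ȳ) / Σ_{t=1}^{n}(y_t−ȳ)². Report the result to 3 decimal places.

0.122

Mean ȳ = (32.1 + 29.9 + 38.5 + 32.8 + 32.8 + 38.8 + 27.6 + 38.6)/8 = 33.8875
Deviations from mean: -1.7875, -3.9875, 4.6125, -1.0875, -1.0875, 4.9125, -6.2875, 4.7125
Σ(y_t−ȳ)(y_{t+2}−ȳ) = (-8.2448) + (4.3364) + (-5.0161) + (-5.3423) + (6.8377) + (23.1502) = 15.7209
Denominator Σ(y_t−ȳ)² = 128.6088
r_2 = 15.7209 / 128.6088 = 0.122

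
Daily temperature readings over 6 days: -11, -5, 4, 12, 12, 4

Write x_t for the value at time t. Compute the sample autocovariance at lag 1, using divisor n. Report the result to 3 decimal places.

34.426

Mean x̄ = (-11 − 5 + 4 + 12 + 12 + 4)/6 = 2.6667
Deviations: -13.6667, -7.6667, 1.3333, 9.3333, 9.3333, 1.3333
Σ_{t=1}^{5}(x_t−x̄)(x_{t+1}−x̄) = 206.5556
γ_1 = 206.5556 / 6 = 34.426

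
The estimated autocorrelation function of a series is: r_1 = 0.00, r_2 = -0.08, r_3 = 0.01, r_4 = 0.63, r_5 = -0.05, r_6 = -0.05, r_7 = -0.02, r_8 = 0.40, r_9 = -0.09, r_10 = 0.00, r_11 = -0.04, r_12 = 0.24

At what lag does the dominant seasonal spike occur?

The largest autocorrelation is r_4 = 0.63, with weaker echoes at lags 8 (0.40) and 12 (0.24); the remaining lags stay at or below 0.01.
The dominant spike at lag 4 indicates a seasonal period of 4.

4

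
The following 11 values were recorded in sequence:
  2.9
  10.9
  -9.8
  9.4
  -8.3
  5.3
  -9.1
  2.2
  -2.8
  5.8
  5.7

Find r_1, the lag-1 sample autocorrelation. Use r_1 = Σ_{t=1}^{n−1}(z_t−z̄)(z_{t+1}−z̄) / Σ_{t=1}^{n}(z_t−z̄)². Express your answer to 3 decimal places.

-0.633

Mean z̄ = (2.9 + 10.9 − 9.8 + 9.4 − 8.3 + 5.3 − 9.1 + 2.2 − 2.8 + 5.8 + 5.7)/11 = 1.1091
Numerator Σ_{t=1}^{10}(z_t−z̄)(z_{t+1}−z̄) = -352.1528
Denominator Σ(z_t−z̄)² = 556.6891
r_1 = -352.1528 / 556.6891 = -0.633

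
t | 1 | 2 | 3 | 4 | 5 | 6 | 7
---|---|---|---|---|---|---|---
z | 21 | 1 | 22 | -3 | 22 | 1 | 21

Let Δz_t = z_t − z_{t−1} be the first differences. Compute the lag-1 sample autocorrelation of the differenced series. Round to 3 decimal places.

-0.858

First differences Δz: -20, 21, -25, 25, -21, 20
Mean of differences = 0.0000
Numerator Σ(Δz_t−Δz̄)(Δz_{t+1}−Δz̄) = -2515.0000
Denominator Σ(Δz_t−Δz̄)² = 2932.0000
r_1(Δz) = -2515.0000 / 2932.0000 = -0.858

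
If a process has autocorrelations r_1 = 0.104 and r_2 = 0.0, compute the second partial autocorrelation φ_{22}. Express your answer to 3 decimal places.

-0.011

φ_{22} = (r_2 − r_1²) / (1 − r_1²)
r_1² = (0.104)² = 0.010816
Numerator = 0.0 − 0.0108 = -0.0108; denominator = 1 − 0.0108 = 0.9892
φ_{22} = -0.0108 / 0.9892 = -0.011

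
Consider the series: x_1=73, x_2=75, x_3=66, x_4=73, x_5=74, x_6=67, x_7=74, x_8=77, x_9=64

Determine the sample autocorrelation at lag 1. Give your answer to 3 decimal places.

-0.410

Mean x̄ = (73 + 75 + 66 + 73 + 74 + 67 + 74 + 77 + 64)/9 = 71.4444
Numerator Σ_{t=1}^{8}(x_t−x̄)(x_{t+1}−x̄) = -68.1975
Denominator Σ(x_t−x̄)² = 166.2222
r_1 = -68.1975 / 166.2222 = -0.410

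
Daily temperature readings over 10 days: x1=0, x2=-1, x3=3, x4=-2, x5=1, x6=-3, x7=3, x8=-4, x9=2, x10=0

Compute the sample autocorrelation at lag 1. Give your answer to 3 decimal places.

Mean x̄ = (0 − 1 + 3 − 2 + 1 − 3 + 3 − 4 + 2 + 0)/10 = -0.1000
Numerator Σ_{t=1}^{9}(x_t−x̄)(x_{t+1}−x̄) = -43.1100
Denominator Σ(x_t−x̄)² = 52.9000
r_1 = -43.1100 / 52.9000 = -0.815

-0.815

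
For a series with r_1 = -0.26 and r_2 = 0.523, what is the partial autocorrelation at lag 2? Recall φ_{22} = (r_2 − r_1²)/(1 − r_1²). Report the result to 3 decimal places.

0.488

φ_{22} = (r_2 − r_1²) / (1 − r_1²)
r_1² = (-0.26)² = 0.0676
Numerator = 0.523 − 0.0676 = 0.4554; denominator = 1 − 0.0676 = 0.9324
φ_{22} = 0.4554 / 0.9324 = 0.488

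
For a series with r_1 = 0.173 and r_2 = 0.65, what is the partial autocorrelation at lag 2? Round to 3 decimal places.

φ_{22} = (r_2 − r_1²) / (1 − r_1²)
r_1² = (0.173)² = 0.029929
Numerator = 0.65 − 0.0299 = 0.6201; denominator = 1 − 0.0299 = 0.9701
φ_{22} = 0.6201 / 0.9701 = 0.639

0.639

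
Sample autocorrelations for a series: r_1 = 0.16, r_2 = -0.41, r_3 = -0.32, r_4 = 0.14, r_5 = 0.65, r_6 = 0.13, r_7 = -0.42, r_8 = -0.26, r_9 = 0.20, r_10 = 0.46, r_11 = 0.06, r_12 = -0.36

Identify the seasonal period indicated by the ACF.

5

The largest autocorrelation is r_5 = 0.65, with a weaker echo at lag 10 (0.46); the remaining lags stay at or below 0.20.
The dominant spike at lag 5 indicates a seasonal period of 5.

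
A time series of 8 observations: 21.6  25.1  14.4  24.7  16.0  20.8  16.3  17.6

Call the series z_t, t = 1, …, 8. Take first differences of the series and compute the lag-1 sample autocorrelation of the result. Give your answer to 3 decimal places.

First differences Δz: 3.5, -10.7, 10.3, -8.7, 4.8, -4.5, 1.3
Mean of differences = -0.5714
Numerator Σ(Δz_t−Δz̄)(Δz_{t+1}−Δz̄) = -311.8351
Denominator Σ(Δz_t−Δz̄)² = 351.2143
r_1(Δz) = -311.8351 / 351.2143 = -0.888

-0.888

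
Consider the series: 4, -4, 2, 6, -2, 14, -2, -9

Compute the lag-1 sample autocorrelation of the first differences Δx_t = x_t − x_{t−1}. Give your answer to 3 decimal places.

-0.457

First differences Δx: -8, 6, 4, -8, 16, -16, -7
Mean of differences = -1.8571
Numerator Σ(Δx_t−Δx̄)(Δx_{t+1}−Δx̄) = -327.7347
Denominator Σ(Δx_t−Δx̄)² = 716.8571
r_1(Δx) = -327.7347 / 716.8571 = -0.457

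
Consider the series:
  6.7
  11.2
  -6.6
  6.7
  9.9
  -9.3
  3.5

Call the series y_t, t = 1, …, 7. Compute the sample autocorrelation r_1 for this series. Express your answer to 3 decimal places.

Mean ȳ = (6.7 + 11.2 − 6.6 + 6.7 + 9.9 − 9.3 + 3.5)/7 = 3.1571
Deviations from mean: 3.5429, 8.0429, -9.7571, 3.5429, 6.7429, -12.4571, 0.3429
Σ(y_t−ȳ)(y_{t+1}−ȳ) = (28.4947) + (-78.4753) + (-34.5682) + (23.8890) + (-83.9967) + (-4.2710) = -148.9276
Denominator Σ(y_t−ȳ)² = 385.7571
r_1 = -148.9276 / 385.7571 = -0.386

-0.386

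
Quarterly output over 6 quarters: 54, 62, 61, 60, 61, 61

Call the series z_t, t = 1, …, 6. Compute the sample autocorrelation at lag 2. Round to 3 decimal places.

-0.114

Mean z̄ = (54 + 62 + 61 + 60 + 61 + 61)/6 = 59.8333
Deviations from mean: -5.8333, 2.1667, 1.1667, 0.1667, 1.1667, 1.1667
Σ(z_t−z̄)(z_{t+2}−z̄) = (-6.8056) + (0.3611) + (1.3611) + (0.1944) = -4.8889
Denominator Σ(z_t−z̄)² = 42.8333
r_2 = -4.8889 / 42.8333 = -0.114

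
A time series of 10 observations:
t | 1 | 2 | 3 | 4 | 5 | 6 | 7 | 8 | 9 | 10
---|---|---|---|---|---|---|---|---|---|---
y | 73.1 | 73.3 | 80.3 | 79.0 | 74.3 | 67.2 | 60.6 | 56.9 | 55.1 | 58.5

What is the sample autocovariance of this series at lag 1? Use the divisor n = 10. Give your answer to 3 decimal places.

64.601

Mean ȳ = (73.1 + 73.3 + 80.3 + 79.0 + 74.3 + 67.2 + 60.6 + 56.9 + 55.1 + 58.5)/10 = 67.8300
Σ_{t=1}^{9}(y_t−ȳ)(y_{t+1}−ȳ) = 646.0101
γ_1 = 646.0101 / 10 = 64.601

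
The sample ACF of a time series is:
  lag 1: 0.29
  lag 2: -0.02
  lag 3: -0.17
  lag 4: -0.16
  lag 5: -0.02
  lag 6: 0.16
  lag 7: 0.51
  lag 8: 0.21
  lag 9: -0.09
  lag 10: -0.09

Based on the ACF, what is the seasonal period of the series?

The largest autocorrelation is r_7 = 0.51; the remaining lags stay at or below 0.29.
The dominant spike at lag 7 indicates a seasonal period of 7.

7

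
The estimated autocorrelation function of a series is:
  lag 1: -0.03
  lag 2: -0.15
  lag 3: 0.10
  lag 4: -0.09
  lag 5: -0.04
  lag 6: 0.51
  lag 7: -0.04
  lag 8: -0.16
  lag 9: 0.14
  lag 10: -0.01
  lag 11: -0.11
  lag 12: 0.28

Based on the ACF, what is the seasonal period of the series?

6

The largest autocorrelation is r_6 = 0.51, with a weaker echo at lag 12 (0.28); the remaining lags stay at or below 0.14.
The dominant spike at lag 6 indicates a seasonal period of 6.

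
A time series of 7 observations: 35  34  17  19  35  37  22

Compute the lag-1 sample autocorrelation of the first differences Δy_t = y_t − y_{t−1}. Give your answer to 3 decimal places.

0.025

First differences Δy: -1, -17, 2, 16, 2, -15
Mean of differences = -2.1667
Numerator Σ(Δy_t−Δȳ)(Δy_{t+1}−Δȳ) = 18.8056
Denominator Σ(Δy_t−Δȳ)² = 750.8333
r_1(Δy) = 18.8056 / 750.8333 = 0.025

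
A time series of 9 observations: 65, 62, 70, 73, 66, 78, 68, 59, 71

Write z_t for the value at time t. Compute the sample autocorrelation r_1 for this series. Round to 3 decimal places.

Mean z̄ = (65 + 62 + 70 + 73 + 66 + 78 + 68 + 59 + 71)/9 = 68.0000
Numerator Σ_{t=1}^{8}(z_t−z̄)(z_{t+1}−z̄) = -41.0000
Denominator Σ(z_t−z̄)² = 268.0000
r_1 = -41.0000 / 268.0000 = -0.153

-0.153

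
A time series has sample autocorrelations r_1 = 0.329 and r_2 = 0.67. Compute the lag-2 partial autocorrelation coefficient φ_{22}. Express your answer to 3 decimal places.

φ_{22} = (r_2 − r_1²) / (1 − r_1²)
r_1² = (0.329)² = 0.108241
Numerator = 0.67 − 0.1082 = 0.5618; denominator = 1 − 0.1082 = 0.8918
φ_{22} = 0.5618 / 0.8918 = 0.630

0.630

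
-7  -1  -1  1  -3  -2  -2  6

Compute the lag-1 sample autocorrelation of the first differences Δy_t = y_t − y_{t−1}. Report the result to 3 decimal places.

First differences Δy: 6, 0, 2, -4, 1, 0, 8
Mean of differences = 1.8571
Numerator Σ(Δy_t−Δȳ)(Δy_{t+1}−Δȳ) = -13.5918
Denominator Σ(Δy_t−Δȳ)² = 96.8571
r_1(Δy) = -13.5918 / 96.8571 = -0.140

-0.140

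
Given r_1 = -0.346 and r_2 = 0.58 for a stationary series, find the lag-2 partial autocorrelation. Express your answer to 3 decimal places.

φ_{22} = (r_2 − r_1²) / (1 − r_1²)
r_1² = (-0.346)² = 0.119716
Numerator = 0.58 − 0.1197 = 0.4603; denominator = 1 − 0.1197 = 0.8803
φ_{22} = 0.4603 / 0.8803 = 0.523

0.523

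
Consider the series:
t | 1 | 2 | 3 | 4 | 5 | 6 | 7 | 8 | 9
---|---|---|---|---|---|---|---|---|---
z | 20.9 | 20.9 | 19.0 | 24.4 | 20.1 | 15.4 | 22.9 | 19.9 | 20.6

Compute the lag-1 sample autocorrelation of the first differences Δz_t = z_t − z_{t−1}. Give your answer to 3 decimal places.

-0.526

First differences Δz: 0.0, -1.9, 5.4, -4.3, -4.7, 7.5, -3.0, 0.7
Mean of differences = -0.0375
Numerator Σ(Δz_t−Δz̄)(Δz_{t+1}−Δz̄) = -73.1589
Denominator Σ(Δz_t−Δz̄)² = 139.0788
r_1(Δz) = -73.1589 / 139.0788 = -0.526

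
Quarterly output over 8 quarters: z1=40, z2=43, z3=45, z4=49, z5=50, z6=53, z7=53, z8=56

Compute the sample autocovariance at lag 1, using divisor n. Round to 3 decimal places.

15.686

Mean z̄ = (40 + 43 + 45 + 49 + 50 + 53 + 53 + 56)/8 = 48.6250
Σ_{t=1}^{7}(z_t−z̄)(z_{t+1}−z̄) = 125.4844
γ_1 = 125.4844 / 8 = 15.686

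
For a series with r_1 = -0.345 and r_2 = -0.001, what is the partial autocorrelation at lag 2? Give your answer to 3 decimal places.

φ_{22} = (r_2 − r_1²) / (1 − r_1²)
r_1² = (-0.345)² = 0.119025
Numerator = -0.001 − 0.1190 = -0.1200; denominator = 1 − 0.1190 = 0.8810
φ_{22} = -0.1200 / 0.8810 = -0.136

-0.136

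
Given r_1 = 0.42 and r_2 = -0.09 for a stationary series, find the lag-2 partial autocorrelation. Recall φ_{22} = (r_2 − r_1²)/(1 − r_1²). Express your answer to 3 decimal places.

φ_{22} = (r_2 − r_1²) / (1 − r_1²)
r_1² = (0.42)² = 0.1764
Numerator = -0.09 − 0.1764 = -0.2664; denominator = 1 − 0.1764 = 0.8236
φ_{22} = -0.2664 / 0.8236 = -0.323

-0.323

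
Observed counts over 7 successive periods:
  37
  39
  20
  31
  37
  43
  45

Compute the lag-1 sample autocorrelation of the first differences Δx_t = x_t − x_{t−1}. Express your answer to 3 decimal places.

First differences Δx: 2, -19, 11, 6, 6, 2
Mean of differences = 1.3333
Numerator Σ(Δx_t−Δx̄)(Δx_{t+1}−Δx̄) = -140.1111
Denominator Σ(Δx_t−Δx̄)² = 551.3333
r_1(Δx) = -140.1111 / 551.3333 = -0.254

-0.254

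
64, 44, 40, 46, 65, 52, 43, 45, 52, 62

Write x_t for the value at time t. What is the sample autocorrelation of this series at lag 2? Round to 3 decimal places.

-0.581

Mean x̄ = (64 + 44 + 40 + 46 + 65 + 52 + 43 + 45 + 52 + 62)/10 = 51.3000
Numerator Σ_{t=1}^{8}(x_t−x̄)(x_{t+2}−x̄) = -454.6800
Denominator Σ(x_t−x̄)² = 782.1000
r_2 = -454.6800 / 782.1000 = -0.581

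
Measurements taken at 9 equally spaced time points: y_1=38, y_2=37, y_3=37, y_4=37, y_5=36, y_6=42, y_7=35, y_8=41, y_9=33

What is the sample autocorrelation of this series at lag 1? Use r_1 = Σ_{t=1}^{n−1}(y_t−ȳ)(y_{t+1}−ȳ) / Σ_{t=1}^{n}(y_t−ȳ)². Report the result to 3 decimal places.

-0.663

Mean ȳ = (38 + 37 + 37 + 37 + 36 + 42 + 35 + 41 + 33)/9 = 37.3333
Numerator Σ_{t=1}^{8}(y_t−ȳ)(y_{t+1}−ȳ) = -41.1111
Denominator Σ(y_t−ȳ)² = 62.0000
r_1 = -41.1111 / 62.0000 = -0.663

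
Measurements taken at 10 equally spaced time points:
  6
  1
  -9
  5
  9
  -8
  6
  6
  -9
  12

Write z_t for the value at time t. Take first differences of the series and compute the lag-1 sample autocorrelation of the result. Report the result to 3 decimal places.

-0.437

First differences Δz: -5, -10, 14, 4, -17, 14, 0, -15, 21
Mean of differences = 0.6667
Numerator Σ(Δz_t−Δz̄)(Δz_{t+1}−Δz̄) = -648.7778
Denominator Σ(Δz_t−Δz̄)² = 1484.0000
r_1(Δz) = -648.7778 / 1484.0000 = -0.437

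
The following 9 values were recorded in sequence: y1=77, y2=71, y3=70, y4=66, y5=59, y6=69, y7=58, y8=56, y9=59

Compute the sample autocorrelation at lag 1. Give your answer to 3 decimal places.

Mean ȳ = (77 + 71 + 70 + 66 + 59 + 69 + 58 + 56 + 59)/9 = 65.0000
Numerator Σ_{t=1}^{8}(y_t−ȳ)(y_{t+1}−ȳ) = 166.0000
Denominator Σ(y_t−ȳ)² = 424.0000
r_1 = 166.0000 / 424.0000 = 0.392

0.392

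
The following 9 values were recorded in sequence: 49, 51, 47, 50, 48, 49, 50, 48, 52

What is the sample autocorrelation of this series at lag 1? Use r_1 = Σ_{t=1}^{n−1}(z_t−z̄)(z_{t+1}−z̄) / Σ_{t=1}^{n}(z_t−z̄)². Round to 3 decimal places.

Mean z̄ = (49 + 51 + 47 + 50 + 48 + 49 + 50 + 48 + 52)/9 = 49.3333
Numerator Σ_{t=1}^{8}(z_t−z̄)(z_{t+1}−z̄) = -11.1111
Denominator Σ(z_t−z̄)² = 20.0000
r_1 = -11.1111 / 20.0000 = -0.556

-0.556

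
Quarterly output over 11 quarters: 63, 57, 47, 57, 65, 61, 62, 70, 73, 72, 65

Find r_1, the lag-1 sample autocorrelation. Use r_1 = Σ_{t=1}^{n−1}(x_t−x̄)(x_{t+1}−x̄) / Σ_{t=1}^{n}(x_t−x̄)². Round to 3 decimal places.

0.611

Mean x̄ = (63 + 57 + 47 + 57 + 65 + 61 + 62 + 70 + 73 + 72 + 65)/11 = 62.9091
Numerator Σ_{t=1}^{10}(x_t−x̄)(x_{t+1}−x̄) = 348.7190
Denominator Σ(x_t−x̄)² = 570.9091
r_1 = 348.7190 / 570.9091 = 0.611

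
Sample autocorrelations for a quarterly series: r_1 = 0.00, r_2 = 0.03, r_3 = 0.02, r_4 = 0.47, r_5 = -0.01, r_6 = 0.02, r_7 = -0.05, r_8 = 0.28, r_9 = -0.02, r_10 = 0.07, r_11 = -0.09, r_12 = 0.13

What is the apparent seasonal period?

The largest autocorrelation is r_4 = 0.47, with a weaker echo at lag 8 (0.28); the remaining lags stay at or below 0.13.
The dominant spike at lag 4 indicates a seasonal period of 4.

4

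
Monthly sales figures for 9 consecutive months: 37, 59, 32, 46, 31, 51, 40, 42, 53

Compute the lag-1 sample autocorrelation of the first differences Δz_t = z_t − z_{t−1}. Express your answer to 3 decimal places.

-0.744

First differences Δz: 22, -27, 14, -15, 20, -11, 2, 11
Mean of differences = 2.0000
Numerator Σ(Δz_t−Δz̄)(Δz_{t+1}−Δz̄) = -1672.0000
Denominator Σ(Δz_t−Δz̄)² = 2248.0000
r_1(Δz) = -1672.0000 / 2248.0000 = -0.744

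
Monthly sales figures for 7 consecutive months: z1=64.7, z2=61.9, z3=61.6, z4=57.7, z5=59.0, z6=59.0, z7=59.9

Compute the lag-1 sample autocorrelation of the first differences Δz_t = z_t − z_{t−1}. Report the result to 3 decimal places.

-0.276

First differences Δz: -2.8, -0.3, -3.9, 1.3, 0.0, 0.9
Mean of differences = -0.8000
Numerator Σ(Δz_t−Δz̄)(Δz_{t+1}−Δz̄) = -6.0200
Denominator Σ(Δz_t−Δz̄)² = 21.8000
r_1(Δz) = -6.0200 / 21.8000 = -0.276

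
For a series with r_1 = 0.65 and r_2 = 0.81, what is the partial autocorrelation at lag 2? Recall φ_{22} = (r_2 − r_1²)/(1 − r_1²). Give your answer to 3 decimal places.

0.671

φ_{22} = (r_2 − r_1²) / (1 − r_1²)
r_1² = (0.65)² = 0.4225
Numerator = 0.81 − 0.4225 = 0.3875; denominator = 1 − 0.4225 = 0.5775
φ_{22} = 0.3875 / 0.5775 = 0.671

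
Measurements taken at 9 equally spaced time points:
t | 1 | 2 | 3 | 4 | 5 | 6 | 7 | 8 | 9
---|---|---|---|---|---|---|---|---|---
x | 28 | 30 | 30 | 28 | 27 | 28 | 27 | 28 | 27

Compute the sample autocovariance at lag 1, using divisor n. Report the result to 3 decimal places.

0.418

Mean x̄ = (28 + 30 + 30 + 28 + 27 + 28 + 27 + 28 + 27)/9 = 28.1111
Σ_{t=1}^{8}(x_t−x̄)(x_{t+1}−x̄) = 3.7654
γ_1 = 3.7654 / 9 = 0.418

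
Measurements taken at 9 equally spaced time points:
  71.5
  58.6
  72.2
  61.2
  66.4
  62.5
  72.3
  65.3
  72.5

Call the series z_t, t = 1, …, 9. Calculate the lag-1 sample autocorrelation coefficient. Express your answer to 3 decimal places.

Mean z̄ = (71.5 + 58.6 + 72.2 + 61.2 + 66.4 + 62.5 + 72.3 + 65.3 + 72.5)/9 = 66.9444
Numerator Σ_{t=1}^{8}(z_t−z̄)(z_{t+1}−z̄) = -148.2564
Denominator Σ(z_t−z̄)² = 233.3022
r_1 = -148.2564 / 233.3022 = -0.635

-0.635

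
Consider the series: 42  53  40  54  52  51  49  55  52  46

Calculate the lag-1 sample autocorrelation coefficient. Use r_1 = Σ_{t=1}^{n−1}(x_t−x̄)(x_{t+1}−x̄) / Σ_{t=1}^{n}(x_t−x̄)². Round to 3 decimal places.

-0.359

Mean x̄ = (42 + 53 + 40 + 54 + 52 + 51 + 49 + 55 + 52 + 46)/10 = 49.4000
Numerator Σ_{t=1}^{9}(x_t−x̄)(x_{t+1}−x̄) = -84.7600
Denominator Σ(x_t−x̄)² = 236.4000
r_1 = -84.7600 / 236.4000 = -0.359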